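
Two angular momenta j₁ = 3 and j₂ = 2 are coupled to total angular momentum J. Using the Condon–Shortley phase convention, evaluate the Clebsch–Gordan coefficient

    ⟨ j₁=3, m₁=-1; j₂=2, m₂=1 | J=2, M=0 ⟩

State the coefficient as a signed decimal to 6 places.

√[5·3!3!1!/8! · 2!4!3!1!2!2!] = √(36/7)
  +(−1)^2/∏(2,1,2,1,1,0)! = 1/4  (running 1/4)
  +(−1)^3/∏(3,0,1,0,2,1)! = -1/12  (running 1/6)
⟨..|..⟩ = √(36/7)·(1/6) = +0.377964

+0.377964  (= +√(1/7))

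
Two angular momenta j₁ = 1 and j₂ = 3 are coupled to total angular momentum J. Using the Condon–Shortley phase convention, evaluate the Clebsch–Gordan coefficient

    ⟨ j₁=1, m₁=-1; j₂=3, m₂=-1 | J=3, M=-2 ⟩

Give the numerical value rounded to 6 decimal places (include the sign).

triangle: 1!*1!*5!/8! = 120/40320
(j±m)!: 0!*2!*2!*4!*1!*5! = 11520
prefactor² = (2J+1)*Δ*N² = 240
  k=1: −1/(1!*0!*1!*1!*0!*4!) = -1/24
Σ = -1/24  ⇒  CG² = 240*(-1/24)² = 5/12
CG = −√(5/12) = -0.645497

−√(5/12) ≈ -0.645497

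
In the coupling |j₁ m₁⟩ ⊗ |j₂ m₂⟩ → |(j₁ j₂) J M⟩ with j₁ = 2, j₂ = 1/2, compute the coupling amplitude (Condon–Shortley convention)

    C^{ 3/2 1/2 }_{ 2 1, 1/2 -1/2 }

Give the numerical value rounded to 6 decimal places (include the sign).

triangle: 1!×3!×0!/5! = 6/120
(j±m)!: 3!×1!×0!×1!×2!×1! = 12
prefactor² = (2J+1)×Δ×N² = 12/5
  k=0: +1/(0!×1!×1!×0!×2!×0!) = 1/2
Σ = 1/2  ⇒  CG² = 12/5×1/2² = 3/5
CG = +√(3/5) = +0.774597

+0.774597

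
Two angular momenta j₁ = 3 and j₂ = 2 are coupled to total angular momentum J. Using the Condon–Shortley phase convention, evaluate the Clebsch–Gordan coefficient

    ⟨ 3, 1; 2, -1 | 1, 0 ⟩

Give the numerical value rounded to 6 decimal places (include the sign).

−√(8/35) ≈ -0.478091

√[3·4!2!0!/7! · 4!2!1!3!1!1!] = √(288/35)
  +(−1)^1/∏(1,3,1,0,1,0)! = -1/6  (running -1/6)
⟨..|..⟩ = √(288/35)·(-1/6) = -0.478091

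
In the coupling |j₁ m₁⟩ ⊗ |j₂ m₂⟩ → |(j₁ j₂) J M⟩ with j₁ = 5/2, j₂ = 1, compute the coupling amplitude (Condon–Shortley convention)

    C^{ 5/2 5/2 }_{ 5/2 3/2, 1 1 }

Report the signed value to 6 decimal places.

triangle: 1!*4!*1!/7! = 24/5040
(j±m)!: 4!*1!*2!*0!*5!*0! = 5760
prefactor² = (2J+1)*Δ*N² = 1152/7
  k=1: −1/(1!*0!*0!*1!*4!*0!) = -1/24
Σ = -1/24  ⇒  CG² = 1152/7*(-1/24)² = 2/7
CG = −√(2/7) = -0.534522

−√(2/7) ≈ -0.534522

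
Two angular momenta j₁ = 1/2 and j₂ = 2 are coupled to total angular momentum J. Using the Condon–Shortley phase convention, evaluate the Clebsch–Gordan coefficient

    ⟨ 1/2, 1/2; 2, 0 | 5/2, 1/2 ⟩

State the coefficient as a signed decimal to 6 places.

j₁+j₂−J=0  J+j₁−j₂=1  J−j₁+j₂=4  j₁+j₂+J+1=6
(j₁±m₁, j₂±m₂, J±M) = (1,0,2,2,3,2)
P² = 48/5
sum k=0..0:
  [0] +1/4 = 1/4
S = 1/4
C² = P²·S² = 3/5 ; C = +0.774597

+√(3/5) ≈ +0.774597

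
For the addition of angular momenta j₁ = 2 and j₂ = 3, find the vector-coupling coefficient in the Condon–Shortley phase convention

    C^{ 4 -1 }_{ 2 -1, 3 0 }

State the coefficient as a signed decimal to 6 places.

triangle: 1!·3!·5!/10! = 720/3628800
(j±m)!: 1!·3!·3!·3!·3!·5! = 155520
prefactor² = (2J+1)·Δ·N² = 1944/7
  k=0: +1/(0!·1!·3!·3!·0!·2!) = 1/72
  k=1: −1/(1!·0!·2!·2!·1!·3!) = -1/24
Σ = -1/36  ⇒  CG² = 1944/7·(-1/36)² = 3/14
CG = −√(3/14) = -0.462910

−√(3/14) = -0.462910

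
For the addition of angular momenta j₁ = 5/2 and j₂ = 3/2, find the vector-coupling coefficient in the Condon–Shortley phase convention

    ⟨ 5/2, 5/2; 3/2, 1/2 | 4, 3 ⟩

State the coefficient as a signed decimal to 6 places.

+0.612372

triangle: 0!*5!*3!/9! = 720/362880
(j±m)!: 5!*0!*2!*1!*7!*1! = 1209600
prefactor² = (2J+1)*Δ*N² = 21600
  k=0: +1/(0!*0!*0!*2!*5!*1!) = 1/240
Σ = 1/240  ⇒  CG² = 21600*1/240² = 3/8
CG = +√(3/8) = +0.612372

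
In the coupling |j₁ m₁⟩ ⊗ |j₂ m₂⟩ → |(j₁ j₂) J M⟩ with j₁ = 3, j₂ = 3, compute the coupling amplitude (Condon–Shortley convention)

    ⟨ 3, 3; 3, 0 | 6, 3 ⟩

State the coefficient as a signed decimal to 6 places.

triangle: 0!*6!*6!/13! = 518400/6227020800
(j±m)!: 6!*0!*3!*3!*9!*3! = 56435097600
prefactor² = (2J+1)*Δ*N² = 671846400/11
  k=0: +1/(0!*0!*0!*3!*6!*3!) = 1/25920
Σ = 1/25920  ⇒  CG² = 671846400/11*1/25920² = 1/11
CG = +√(1/11) = +0.301511

+0.301511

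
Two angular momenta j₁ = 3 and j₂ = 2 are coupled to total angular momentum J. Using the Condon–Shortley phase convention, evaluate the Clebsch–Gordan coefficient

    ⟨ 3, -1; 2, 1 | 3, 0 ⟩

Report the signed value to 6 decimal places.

triangle: 2!*4!*2!/9! = 96/362880
(j±m)!: 2!*4!*3!*1!*3!*3! = 10368
prefactor² = (2J+1)*Δ*N² = 96/5
  k=1: −1/(1!*1!*3!*2!*1!*0!) = -1/12
  k=2: +1/(2!*0!*2!*1!*2!*1!) = 1/8
Σ = 1/24  ⇒  CG² = 96/5*1/24² = 1/30
CG = +√(1/30) = +0.182574

+0.182574  (= +√(1/30))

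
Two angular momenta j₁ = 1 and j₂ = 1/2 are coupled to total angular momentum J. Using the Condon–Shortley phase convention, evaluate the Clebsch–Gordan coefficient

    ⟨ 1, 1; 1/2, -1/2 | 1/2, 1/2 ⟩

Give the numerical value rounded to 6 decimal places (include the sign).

+√(2/3) = +0.816497

triangle: 1!*1!*0!/3! = 1/6
(j±m)!: 2!*0!*0!*1!*1!*0! = 2
prefactor² = (2J+1)*Δ*N² = 2/3
  k=0: +1/(0!*1!*0!*0!*1!*0!) = 1
Σ = 1  ⇒  CG² = 2/3*1² = 2/3
CG = +√(2/3) = +0.816497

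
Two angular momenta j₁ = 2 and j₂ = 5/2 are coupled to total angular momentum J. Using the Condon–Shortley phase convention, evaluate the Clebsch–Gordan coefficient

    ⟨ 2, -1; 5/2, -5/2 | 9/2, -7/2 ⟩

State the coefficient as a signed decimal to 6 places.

+0.666667  (= +√(4/9))

triangle: 0!*4!*5!/10! = 2880/3628800
(j±m)!: 1!*3!*0!*5!*1!*8! = 29030400
prefactor² = (2J+1)*Δ*N² = 230400
  k=0: +1/(0!*0!*3!*0!*1!*5!) = 1/720
Σ = 1/720  ⇒  CG² = 230400*1/720² = 4/9
CG = +√(4/9) = +0.666667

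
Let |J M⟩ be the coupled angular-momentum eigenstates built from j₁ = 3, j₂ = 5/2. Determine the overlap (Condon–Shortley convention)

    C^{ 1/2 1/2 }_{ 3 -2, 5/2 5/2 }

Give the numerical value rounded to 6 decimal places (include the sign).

j₁+j₂−J=5  J+j₁−j₂=1  J−j₁+j₂=0  j₁+j₂+J+1=7
(j₁±m₁, j₂±m₂, J±M) = (1,5,5,0,1,0)
P² = 4800/7
sum k=5..5:
  [5] −1/120 = -1/120
S = -1/120
C² = P²·S² = 1/21 ; C = -0.218218

-0.218218  (= −√(1/21))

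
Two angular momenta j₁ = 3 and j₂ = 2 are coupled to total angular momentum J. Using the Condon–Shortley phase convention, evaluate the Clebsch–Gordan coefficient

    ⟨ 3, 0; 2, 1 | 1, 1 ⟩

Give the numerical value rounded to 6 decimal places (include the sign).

−√(3/35) = -0.292770

j₁+j₂−J=4  J+j₁−j₂=2  J−j₁+j₂=0  j₁+j₂+J+1=7
(j₁±m₁, j₂±m₂, J±M) = (3,3,3,1,2,0)
P² = 432/35
sum k=3..3:
  [3] −1/12 = -1/12
S = -1/12
C² = P²·S² = 3/35 ; C = -0.292770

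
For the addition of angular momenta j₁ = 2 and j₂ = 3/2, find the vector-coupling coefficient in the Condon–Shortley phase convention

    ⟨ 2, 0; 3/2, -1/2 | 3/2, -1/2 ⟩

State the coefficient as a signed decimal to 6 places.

triangle: 2!*2!*1!/6! = 4/720
(j±m)!: 2!*2!*1!*2!*1!*2! = 16
prefactor² = (2J+1)*Δ*N² = 16/45
  k=0: +1/(0!*2!*2!*1!*0!*0!) = 1/4
  k=1: −1/(1!*1!*1!*0!*1!*1!) = -1
Σ = -3/4  ⇒  CG² = 16/45*(-3/4)² = 1/5
CG = −√(1/5) = -0.447214

−√(1/5) ≈ -0.447214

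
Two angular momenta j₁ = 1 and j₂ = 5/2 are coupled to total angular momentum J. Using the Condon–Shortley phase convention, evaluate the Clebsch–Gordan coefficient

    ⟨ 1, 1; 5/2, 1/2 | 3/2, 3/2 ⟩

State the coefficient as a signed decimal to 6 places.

+√(1/15) = +0.258199

√[4·2!0!3!/6! · 2!0!3!2!3!0!] = √(48/5)
  +(−1)^0/∏(0,2,0,3,0,0)! = 1/12  (running 1/12)
⟨..|..⟩ = √(48/5)·(1/12) = +0.258199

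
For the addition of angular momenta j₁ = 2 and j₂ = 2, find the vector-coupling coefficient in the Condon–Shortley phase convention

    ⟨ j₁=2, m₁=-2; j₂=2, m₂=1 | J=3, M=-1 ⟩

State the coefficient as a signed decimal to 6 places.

-0.547723

√[7·1!3!3!/8! · 0!4!3!1!2!4!] = √(216/5)
  +(−1)^1/∏(1,0,3,2,0,1)! = -1/12  (running -1/12)
⟨..|..⟩ = √(216/5)·(-1/12) = -0.547723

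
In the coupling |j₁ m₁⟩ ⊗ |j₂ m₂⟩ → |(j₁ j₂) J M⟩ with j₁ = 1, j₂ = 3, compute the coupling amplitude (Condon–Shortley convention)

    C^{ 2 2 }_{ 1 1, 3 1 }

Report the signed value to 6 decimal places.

+√(1/21) = +0.218218

j₁+j₂−J=2  J+j₁−j₂=0  J−j₁+j₂=4  j₁+j₂+J+1=7
(j₁±m₁, j₂±m₂, J±M) = (2,0,4,2,4,0)
P² = 768/7
sum k=0..0:
  [0] +1/48 = 1/48
S = 1/48
C² = P²·S² = 1/21 ; C = +0.218218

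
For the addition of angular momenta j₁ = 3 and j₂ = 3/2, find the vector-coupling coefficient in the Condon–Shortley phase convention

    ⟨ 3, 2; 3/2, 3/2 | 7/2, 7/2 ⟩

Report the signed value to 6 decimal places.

√[8·1!5!2!/9! · 5!1!3!0!7!0!] = √(19200)
  +(−1)^1/∏(1,0,0,2,5,0)! = -1/240  (running -1/240)
⟨..|..⟩ = √(19200)·(-1/240) = -0.577350

-0.577350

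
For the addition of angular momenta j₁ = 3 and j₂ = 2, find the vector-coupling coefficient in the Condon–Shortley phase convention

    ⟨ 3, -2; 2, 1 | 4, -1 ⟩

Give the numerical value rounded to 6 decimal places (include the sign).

-0.591608  (= −√(7/20))

triangle: 1!×5!×3!/10! = 720/3628800
(j±m)!: 1!×5!×3!×1!×3!×5! = 518400
prefactor² = (2J+1)×Δ×N² = 6480/7
  k=0: +1/(0!×1!×5!×3!×0!×0!) = 1/720
  k=1: −1/(1!×0!×4!×2!×1!×1!) = -1/48
Σ = -7/360  ⇒  CG² = 6480/7×(-7/360)² = 7/20
CG = −√(7/20) = -0.591608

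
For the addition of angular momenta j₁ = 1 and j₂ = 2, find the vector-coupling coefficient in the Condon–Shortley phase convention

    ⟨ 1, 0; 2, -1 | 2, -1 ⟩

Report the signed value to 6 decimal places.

+√(1/6) ≈ +0.408248

√[5·1!1!3!/6! · 1!1!1!3!1!3!] = √(3/2)
  +(−1)^0/∏(0,1,1,1,0,2)! = 1/2  (running 1/2)
  +(−1)^1/∏(1,0,0,0,1,3)! = -1/6  (running 1/3)
⟨..|..⟩ = √(3/2)·(1/3) = +0.408248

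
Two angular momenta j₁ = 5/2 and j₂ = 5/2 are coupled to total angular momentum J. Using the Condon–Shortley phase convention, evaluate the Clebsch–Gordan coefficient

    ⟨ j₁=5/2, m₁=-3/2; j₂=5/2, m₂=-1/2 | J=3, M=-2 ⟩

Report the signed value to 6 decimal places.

√[7·2!3!3!/9! · 1!4!2!3!1!5!] = √(48)
  +(−1)^1/∏(1,1,3,1,0,2)! = -1/12  (running -1/12)
  +(−1)^2/∏(2,0,2,0,1,3)! = 1/24  (running -1/24)
⟨..|..⟩ = √(48)·(-1/24) = -0.288675

−√(1/12) = -0.288675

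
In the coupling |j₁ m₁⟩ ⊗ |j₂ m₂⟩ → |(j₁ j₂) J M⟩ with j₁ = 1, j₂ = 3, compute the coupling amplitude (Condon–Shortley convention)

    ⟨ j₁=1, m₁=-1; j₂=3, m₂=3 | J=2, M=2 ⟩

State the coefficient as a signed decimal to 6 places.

√[5·2!0!4!/7! · 0!2!6!0!4!0!] = √(11520/7)
  +(−1)^2/∏(2,0,0,4,0,0)! = 1/48  (running 1/48)
⟨..|..⟩ = √(11520/7)·(1/48) = +0.845154

+√(5/7) = +0.845154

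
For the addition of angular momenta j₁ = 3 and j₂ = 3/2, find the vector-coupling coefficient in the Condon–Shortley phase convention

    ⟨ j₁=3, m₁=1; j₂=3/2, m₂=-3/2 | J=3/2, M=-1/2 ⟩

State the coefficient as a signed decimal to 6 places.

j₁+j₂−J=3  J+j₁−j₂=3  J−j₁+j₂=0  j₁+j₂+J+1=7
(j₁±m₁, j₂±m₂, J±M) = (4,2,0,3,1,2)
P² = 576/35
sum k=0..0:
  [0] +1/12 = 1/12
S = 1/12
C² = P²·S² = 4/35 ; C = +0.338062

+√(4/35) = +0.338062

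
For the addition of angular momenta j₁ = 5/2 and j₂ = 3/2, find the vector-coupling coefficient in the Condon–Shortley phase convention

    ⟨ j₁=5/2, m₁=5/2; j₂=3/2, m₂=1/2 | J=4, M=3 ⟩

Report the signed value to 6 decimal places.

+0.612372

√[9·0!5!3!/9! · 5!0!2!1!7!1!] = √(21600)
  +(−1)^0/∏(0,0,0,2,5,1)! = 1/240  (running 1/240)
⟨..|..⟩ = √(21600)·(1/240) = +0.612372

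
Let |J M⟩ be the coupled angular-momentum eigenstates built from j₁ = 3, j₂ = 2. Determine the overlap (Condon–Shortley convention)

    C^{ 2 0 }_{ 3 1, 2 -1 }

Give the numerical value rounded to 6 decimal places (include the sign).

-0.377964  (= −√(1/7))

√[5·3!3!1!/8! · 4!2!1!3!2!2!] = √(36/7)
  +(−1)^0/∏(0,3,2,1,1,0)! = 1/12  (running 1/12)
  +(−1)^1/∏(1,2,1,0,2,1)! = -1/4  (running -1/6)
⟨..|..⟩ = √(36/7)·(-1/6) = -0.377964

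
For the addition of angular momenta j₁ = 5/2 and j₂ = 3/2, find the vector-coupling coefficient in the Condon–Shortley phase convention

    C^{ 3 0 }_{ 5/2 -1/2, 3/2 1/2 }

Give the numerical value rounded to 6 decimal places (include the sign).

-0.447214

j₁+j₂−J=1  J+j₁−j₂=4  J−j₁+j₂=2  j₁+j₂+J+1=8
(j₁±m₁, j₂±m₂, J±M) = (2,3,2,1,3,3)
P² = 36/5
sum k=0..1:
  [0] +1/12 = 1/12
  [1] −1/4 = -1/4
S = -1/6
C² = P²·S² = 1/5 ; C = -0.447214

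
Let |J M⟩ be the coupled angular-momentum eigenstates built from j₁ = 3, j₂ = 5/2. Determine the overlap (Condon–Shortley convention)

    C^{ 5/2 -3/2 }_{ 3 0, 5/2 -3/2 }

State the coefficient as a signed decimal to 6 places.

-0.483046  (= −√(7/30))

triangle: 3!×3!×2!/9! = 72/362880
(j±m)!: 3!×3!×1!×4!×1!×4! = 20736
prefactor² = (2J+1)×Δ×N² = 864/35
  k=0: +1/(0!×3!×3!×1!×0!×1!) = 1/36
  k=1: −1/(1!×2!×2!×0!×1!×2!) = -1/8
Σ = -7/72  ⇒  CG² = 864/35×(-7/72)² = 7/30
CG = −√(7/30) = -0.483046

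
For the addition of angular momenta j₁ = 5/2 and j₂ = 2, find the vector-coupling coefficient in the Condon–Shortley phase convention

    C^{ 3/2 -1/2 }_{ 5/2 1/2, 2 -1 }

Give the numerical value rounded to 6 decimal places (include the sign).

√[4·3!2!1!/7! · 3!2!1!3!1!2!] = √(48/35)
  +(−1)^0/∏(0,3,2,1,0,0)! = 1/12  (running 1/12)
  +(−1)^1/∏(1,2,1,0,1,1)! = -1/2  (running -5/12)
⟨..|..⟩ = √(48/35)·(-5/12) = -0.487950

−√(5/21) = -0.487950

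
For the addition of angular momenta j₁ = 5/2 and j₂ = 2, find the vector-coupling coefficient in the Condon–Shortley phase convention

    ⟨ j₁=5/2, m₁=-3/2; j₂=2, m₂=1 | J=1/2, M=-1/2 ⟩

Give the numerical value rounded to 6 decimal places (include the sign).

-0.516398  (= −√(4/15))

j₁+j₂−J=4  J+j₁−j₂=1  J−j₁+j₂=0  j₁+j₂+J+1=6
(j₁±m₁, j₂±m₂, J±M) = (1,4,3,1,0,1)
P² = 48/5
sum k=3..3:
  [3] −1/6 = -1/6
S = -1/6
C² = P²·S² = 4/15 ; C = -0.516398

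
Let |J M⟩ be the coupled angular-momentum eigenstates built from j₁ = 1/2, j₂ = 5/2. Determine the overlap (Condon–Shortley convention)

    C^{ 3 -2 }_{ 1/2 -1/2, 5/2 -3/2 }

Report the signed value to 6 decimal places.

+0.912871

√[7·0!1!5!/7! · 0!1!1!4!1!5!] = √(480)
  +(−1)^0/∏(0,0,1,1,0,4)! = 1/24  (running 1/24)
⟨..|..⟩ = √(480)·(1/24) = +0.912871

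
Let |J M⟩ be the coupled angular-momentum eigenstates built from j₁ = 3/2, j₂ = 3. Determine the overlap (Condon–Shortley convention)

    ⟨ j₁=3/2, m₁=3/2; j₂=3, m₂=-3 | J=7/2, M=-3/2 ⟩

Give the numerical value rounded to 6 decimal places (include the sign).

j₁+j₂−J=1  J+j₁−j₂=2  J−j₁+j₂=5  j₁+j₂+J+1=9
(j₁±m₁, j₂±m₂, J±M) = (3,0,0,6,2,5)
P² = 38400/7
sum k=0..0:
  [0] +1/240 = 1/240
S = 1/240
C² = P²·S² = 2/21 ; C = +0.308607

+0.308607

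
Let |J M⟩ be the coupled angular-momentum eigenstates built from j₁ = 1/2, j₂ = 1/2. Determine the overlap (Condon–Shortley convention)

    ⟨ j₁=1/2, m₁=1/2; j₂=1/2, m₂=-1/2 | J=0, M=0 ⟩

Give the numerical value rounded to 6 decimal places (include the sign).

triangle: 1!*0!*0!/2! = 1/2
(j±m)!: 1!*0!*0!*1!*0!*0! = 1
prefactor² = (2J+1)*Δ*N² = 1/2
  k=0: +1/(0!*1!*0!*0!*0!*0!) = 1
Σ = 1  ⇒  CG² = 1/2*1² = 1/2
CG = +√(1/2) = +0.707107

+√(1/2) ≈ +0.707107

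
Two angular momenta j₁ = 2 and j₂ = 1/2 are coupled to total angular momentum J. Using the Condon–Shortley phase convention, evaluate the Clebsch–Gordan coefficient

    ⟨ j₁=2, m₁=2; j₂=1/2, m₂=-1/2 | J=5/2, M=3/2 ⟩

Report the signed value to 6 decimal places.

+√(1/5) = +0.447214

√[6·0!4!1!/6! · 4!0!0!1!4!1!] = √(576/5)
  +(−1)^0/∏(0,0,0,0,4,1)! = 1/24  (running 1/24)
⟨..|..⟩ = √(576/5)·(1/24) = +0.447214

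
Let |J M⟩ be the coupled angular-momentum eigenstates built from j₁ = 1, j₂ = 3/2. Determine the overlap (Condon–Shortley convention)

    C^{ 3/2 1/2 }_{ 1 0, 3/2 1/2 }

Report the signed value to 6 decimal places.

-0.258199

j₁+j₂−J=1  J+j₁−j₂=1  J−j₁+j₂=2  j₁+j₂+J+1=5
(j₁±m₁, j₂±m₂, J±M) = (1,1,2,1,2,1)
P² = 4/15
sum k=0..1:
  [0] +1/2 = 1/2
  [1] −1/1 = -1
S = -1/2
C² = P²·S² = 1/15 ; C = -0.258199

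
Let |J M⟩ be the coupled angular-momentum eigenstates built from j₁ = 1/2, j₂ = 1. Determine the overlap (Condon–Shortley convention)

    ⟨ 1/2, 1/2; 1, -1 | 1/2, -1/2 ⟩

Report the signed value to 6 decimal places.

j₁+j₂−J=1  J+j₁−j₂=0  J−j₁+j₂=1  j₁+j₂+J+1=3
(j₁±m₁, j₂±m₂, J±M) = (1,0,0,2,0,1)
P² = 2/3
sum k=0..0:
  [0] +1/1 = 1
S = 1
C² = P²·S² = 2/3 ; C = +0.816497

+0.816497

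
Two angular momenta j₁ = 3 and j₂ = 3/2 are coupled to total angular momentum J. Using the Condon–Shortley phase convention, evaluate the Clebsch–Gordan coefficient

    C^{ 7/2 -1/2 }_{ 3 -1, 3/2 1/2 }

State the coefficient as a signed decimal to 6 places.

-0.534522

triangle: 1!*5!*2!/9! = 240/362880
(j±m)!: 2!*4!*2!*1!*3!*4! = 13824
prefactor² = (2J+1)*Δ*N² = 512/7
  k=0: +1/(0!*1!*4!*2!*1!*0!) = 1/48
  k=1: −1/(1!*0!*3!*1!*2!*1!) = -1/12
Σ = -1/16  ⇒  CG² = 512/7*(-1/16)² = 2/7
CG = −√(2/7) = -0.534522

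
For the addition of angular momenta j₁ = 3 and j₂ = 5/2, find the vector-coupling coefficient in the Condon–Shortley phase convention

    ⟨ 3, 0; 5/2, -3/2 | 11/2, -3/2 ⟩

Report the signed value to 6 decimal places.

+0.550482  (= +√(10/33))

j₁+j₂−J=0  J+j₁−j₂=6  J−j₁+j₂=5  j₁+j₂+J+1=12
(j₁±m₁, j₂±m₂, J±M) = (3,3,1,4,4,7)
P² = 2488320/11
sum k=0..0:
  [0] +1/864 = 1/864
S = 1/864
C² = P²·S² = 10/33 ; C = +0.550482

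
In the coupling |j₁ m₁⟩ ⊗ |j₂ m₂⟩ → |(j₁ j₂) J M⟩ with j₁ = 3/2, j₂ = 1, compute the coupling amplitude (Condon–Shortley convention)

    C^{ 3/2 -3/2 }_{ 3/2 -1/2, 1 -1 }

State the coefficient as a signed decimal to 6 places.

triangle: 1!·2!·1!/5! = 2/120
(j±m)!: 1!·2!·0!·2!·0!·3! = 24
prefactor² = (2J+1)·Δ·N² = 8/5
  k=0: +1/(0!·1!·2!·0!·0!·1!) = 1/2
Σ = 1/2  ⇒  CG² = 8/5·1/2² = 2/5
CG = +√(2/5) = +0.632456

+0.632456  (= +√(2/5))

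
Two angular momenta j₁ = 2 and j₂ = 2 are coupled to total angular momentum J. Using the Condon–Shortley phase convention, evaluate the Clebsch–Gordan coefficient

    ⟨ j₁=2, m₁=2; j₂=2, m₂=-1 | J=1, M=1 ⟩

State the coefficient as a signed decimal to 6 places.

j₁+j₂−J=3  J+j₁−j₂=1  J−j₁+j₂=1  j₁+j₂+J+1=6
(j₁±m₁, j₂±m₂, J±M) = (4,0,1,3,2,0)
P² = 36/5
sum k=0..0:
  [0] +1/6 = 1/6
S = 1/6
C² = P²·S² = 1/5 ; C = +0.447214

+√(1/5) = +0.447214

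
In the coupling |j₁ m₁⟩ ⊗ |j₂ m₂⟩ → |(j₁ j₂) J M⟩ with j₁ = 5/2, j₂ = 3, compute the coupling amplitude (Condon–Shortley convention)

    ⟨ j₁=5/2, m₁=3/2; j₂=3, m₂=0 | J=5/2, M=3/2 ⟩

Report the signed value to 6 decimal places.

-0.483046

j₁+j₂−J=3  J+j₁−j₂=2  J−j₁+j₂=3  j₁+j₂+J+1=9
(j₁±m₁, j₂±m₂, J±M) = (4,1,3,3,4,1)
P² = 864/35
sum k=0..1:
  [0] +1/36 = 1/36
  [1] −1/8 = -1/8
S = -7/72
C² = P²·S² = 7/30 ; C = -0.483046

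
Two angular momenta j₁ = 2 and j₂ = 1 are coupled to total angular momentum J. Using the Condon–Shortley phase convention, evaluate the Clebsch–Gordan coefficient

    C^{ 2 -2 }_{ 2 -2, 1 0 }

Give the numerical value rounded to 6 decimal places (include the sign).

-0.816497  (= −√(2/3))

triangle: 1!*3!*1!/6! = 6/720
(j±m)!: 0!*4!*1!*1!*0!*4! = 576
prefactor² = (2J+1)*Δ*N² = 24
  k=1: −1/(1!*0!*3!*0!*0!*1!) = -1/6
Σ = -1/6  ⇒  CG² = 24*(-1/6)² = 2/3
CG = −√(2/3) = -0.816497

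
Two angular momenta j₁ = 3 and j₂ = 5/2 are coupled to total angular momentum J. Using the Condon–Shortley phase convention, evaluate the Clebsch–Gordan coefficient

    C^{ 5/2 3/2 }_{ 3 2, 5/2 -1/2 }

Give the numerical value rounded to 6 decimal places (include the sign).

−√(1/14) = -0.267261

√[6·3!3!2!/9! · 5!1!2!3!4!1!] = √(288/7)
  +(−1)^0/∏(0,3,1,2,2,0)! = 1/24  (running 1/24)
  +(−1)^1/∏(1,2,0,1,3,1)! = -1/12  (running -1/24)
⟨..|..⟩ = √(288/7)·(-1/24) = -0.267261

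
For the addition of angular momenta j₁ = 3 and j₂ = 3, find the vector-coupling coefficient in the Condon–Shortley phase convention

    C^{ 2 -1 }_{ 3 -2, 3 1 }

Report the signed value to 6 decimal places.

j₁+j₂−J=4  J+j₁−j₂=2  J−j₁+j₂=2  j₁+j₂+J+1=9
(j₁±m₁, j₂±m₂, J±M) = (1,5,4,2,1,3)
P² = 320/7
sum k=3..4:
  [3] −1/12 = -1/12
  [4] +1/48 = 1/48
S = -1/16
C² = P²·S² = 5/28 ; C = -0.422577

-0.422577  (= −√(5/28))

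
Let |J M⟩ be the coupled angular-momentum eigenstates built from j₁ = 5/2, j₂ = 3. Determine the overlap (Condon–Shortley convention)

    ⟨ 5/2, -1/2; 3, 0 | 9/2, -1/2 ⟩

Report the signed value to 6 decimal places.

triangle: 1!·4!·5!/11! = 2880/39916800
(j±m)!: 2!·3!·3!·3!·4!·5! = 1244160
prefactor² = (2J+1)·Δ·N² = 69120/77
  k=0: +1/(0!·1!·3!·3!·1!·2!) = 1/72
  k=1: −1/(1!·0!·2!·2!·2!·3!) = -1/48
Σ = -1/144  ⇒  CG² = 69120/77·(-1/144)² = 10/231
CG = −√(10/231) = -0.208063

−√(10/231) = -0.208063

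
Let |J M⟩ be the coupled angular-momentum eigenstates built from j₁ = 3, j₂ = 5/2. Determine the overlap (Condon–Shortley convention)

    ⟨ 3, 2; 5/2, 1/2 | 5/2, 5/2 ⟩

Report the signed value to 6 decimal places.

-0.597614  (= −√(5/14))

triangle: 3!·3!·2!/9! = 72/362880
(j±m)!: 5!·1!·3!·2!·5!·0! = 172800
prefactor² = (2J+1)·Δ·N² = 1440/7
  k=1: −1/(1!·2!·0!·2!·3!·0!) = -1/24
Σ = -1/24  ⇒  CG² = 1440/7·(-1/24)² = 5/14
CG = −√(5/14) = -0.597614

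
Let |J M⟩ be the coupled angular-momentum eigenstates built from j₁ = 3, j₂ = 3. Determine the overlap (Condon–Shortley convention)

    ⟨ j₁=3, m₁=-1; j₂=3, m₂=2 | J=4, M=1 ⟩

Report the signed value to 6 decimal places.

√[9·2!4!4!/11! · 2!4!5!1!5!3!] = √(82944/77)
  +(−1)^1/∏(1,1,3,4,1,0)! = -1/144  (running -1/144)
  +(−1)^2/∏(2,0,2,3,2,1)! = 1/48  (running 1/72)
⟨..|..⟩ = √(82944/77)·(1/72) = +0.455842

+√(16/77) = +0.455842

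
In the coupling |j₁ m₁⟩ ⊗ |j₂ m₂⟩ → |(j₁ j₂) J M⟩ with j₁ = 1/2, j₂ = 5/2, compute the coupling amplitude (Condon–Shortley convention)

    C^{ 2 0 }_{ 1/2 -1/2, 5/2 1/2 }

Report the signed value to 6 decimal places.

triangle: 1!×0!×4!/6! = 24/720
(j±m)!: 0!×1!×3!×2!×2!×2! = 48
prefactor² = (2J+1)×Δ×N² = 8
  k=1: −1/(1!×0!×0!×2!×0!×2!) = -1/4
Σ = -1/4  ⇒  CG² = 8×(-1/4)² = 1/2
CG = −√(1/2) = -0.707107

−√(1/2) ≈ -0.707107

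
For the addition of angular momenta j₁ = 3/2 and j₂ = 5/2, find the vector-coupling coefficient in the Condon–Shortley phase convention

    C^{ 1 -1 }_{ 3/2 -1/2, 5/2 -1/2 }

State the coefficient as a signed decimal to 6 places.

triangle: 3!·0!·2!/6! = 12/720
(j±m)!: 1!·2!·2!·3!·0!·2! = 48
prefactor² = (2J+1)·Δ·N² = 12/5
  k=2: +1/(2!·1!·0!·0!·0!·2!) = 1/4
Σ = 1/4  ⇒  CG² = 12/5·1/4² = 3/20
CG = +√(3/20) = +0.387298

+√(3/20) = +0.387298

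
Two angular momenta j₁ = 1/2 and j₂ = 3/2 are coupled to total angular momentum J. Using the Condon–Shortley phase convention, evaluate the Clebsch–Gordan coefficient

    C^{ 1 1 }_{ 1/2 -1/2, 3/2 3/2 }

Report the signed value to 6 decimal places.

-0.866025  (= −√(3/4))

j₁+j₂−J=1  J+j₁−j₂=0  J−j₁+j₂=2  j₁+j₂+J+1=4
(j₁±m₁, j₂±m₂, J±M) = (0,1,3,0,2,0)
P² = 3
sum k=1..1:
  [1] −1/2 = -1/2
S = -1/2
C² = P²·S² = 3/4 ; C = -0.866025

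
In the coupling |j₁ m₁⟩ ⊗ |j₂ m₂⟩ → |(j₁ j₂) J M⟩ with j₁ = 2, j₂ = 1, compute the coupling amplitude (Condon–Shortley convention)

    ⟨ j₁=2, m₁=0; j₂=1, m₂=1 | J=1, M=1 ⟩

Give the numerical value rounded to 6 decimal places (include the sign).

j₁+j₂−J=2  J+j₁−j₂=2  J−j₁+j₂=0  j₁+j₂+J+1=5
(j₁±m₁, j₂±m₂, J±M) = (2,2,2,0,2,0)
P² = 8/5
sum k=2..2:
  [2] +1/4 = 1/4
S = 1/4
C² = P²·S² = 1/10 ; C = +0.316228

+0.316228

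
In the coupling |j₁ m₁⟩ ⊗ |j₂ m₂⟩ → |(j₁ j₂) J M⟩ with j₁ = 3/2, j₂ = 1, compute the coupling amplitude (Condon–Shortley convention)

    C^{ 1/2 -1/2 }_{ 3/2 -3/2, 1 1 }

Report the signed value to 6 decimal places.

+√(1/2) = +0.707107

triangle: 2!×1!×0!/4! = 2/24
(j±m)!: 0!×3!×2!×0!×0!×1! = 12
prefactor² = (2J+1)×Δ×N² = 2
  k=2: +1/(2!×0!×1!×0!×0!×0!) = 1/2
Σ = 1/2  ⇒  CG² = 2×1/2² = 1/2
CG = +√(1/2) = +0.707107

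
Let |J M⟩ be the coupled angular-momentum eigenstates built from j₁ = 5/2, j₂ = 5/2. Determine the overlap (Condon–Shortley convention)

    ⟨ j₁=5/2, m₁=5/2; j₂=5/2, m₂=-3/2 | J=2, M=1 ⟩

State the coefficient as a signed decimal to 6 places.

+√(5/14) = +0.597614

√[5·3!2!2!/8! · 5!0!1!4!3!1!] = √(360/7)
  +(−1)^0/∏(0,3,0,1,2,1)! = 1/12  (running 1/12)
⟨..|..⟩ = √(360/7)·(1/12) = +0.597614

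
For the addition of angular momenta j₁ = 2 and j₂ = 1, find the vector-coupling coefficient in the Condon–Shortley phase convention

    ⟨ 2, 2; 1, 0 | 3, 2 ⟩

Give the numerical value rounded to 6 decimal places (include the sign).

√[7·0!4!2!/7! · 4!0!1!1!5!1!] = √(192)
  +(−1)^0/∏(0,0,0,1,4,1)! = 1/24  (running 1/24)
⟨..|..⟩ = √(192)·(1/24) = +0.577350

+√(1/3) = +0.577350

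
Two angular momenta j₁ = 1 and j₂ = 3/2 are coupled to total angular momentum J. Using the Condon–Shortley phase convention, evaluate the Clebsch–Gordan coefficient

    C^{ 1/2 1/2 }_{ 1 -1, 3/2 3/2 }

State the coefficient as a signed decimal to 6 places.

+√(1/2) ≈ +0.707107

j₁+j₂−J=2  J+j₁−j₂=0  J−j₁+j₂=1  j₁+j₂+J+1=4
(j₁±m₁, j₂±m₂, J±M) = (0,2,3,0,1,0)
P² = 2
sum k=2..2:
  [2] +1/2 = 1/2
S = 1/2
C² = P²·S² = 1/2 ; C = +0.707107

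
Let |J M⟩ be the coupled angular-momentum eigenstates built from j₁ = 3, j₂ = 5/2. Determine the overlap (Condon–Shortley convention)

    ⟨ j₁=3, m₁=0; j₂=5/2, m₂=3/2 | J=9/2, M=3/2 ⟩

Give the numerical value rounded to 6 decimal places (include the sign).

-0.540562

√[10·1!5!4!/11! · 3!3!4!1!6!3!] = √(207360/77)
  +(−1)^0/∏(0,1,3,4,2,0)! = 1/288  (running 1/288)
  +(−1)^1/∏(1,0,2,3,3,1)! = -1/72  (running -1/96)
⟨..|..⟩ = √(207360/77)·(-1/96) = -0.540562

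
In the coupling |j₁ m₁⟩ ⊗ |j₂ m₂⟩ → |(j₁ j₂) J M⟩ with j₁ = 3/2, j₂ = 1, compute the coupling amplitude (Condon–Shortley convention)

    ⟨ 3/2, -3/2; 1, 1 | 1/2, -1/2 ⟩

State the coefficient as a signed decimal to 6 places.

j₁+j₂−J=2  J+j₁−j₂=1  J−j₁+j₂=0  j₁+j₂+J+1=4
(j₁±m₁, j₂±m₂, J±M) = (0,3,2,0,0,1)
P² = 2
sum k=2..2:
  [2] +1/2 = 1/2
S = 1/2
C² = P²·S² = 1/2 ; C = +0.707107

+√(1/2) ≈ +0.707107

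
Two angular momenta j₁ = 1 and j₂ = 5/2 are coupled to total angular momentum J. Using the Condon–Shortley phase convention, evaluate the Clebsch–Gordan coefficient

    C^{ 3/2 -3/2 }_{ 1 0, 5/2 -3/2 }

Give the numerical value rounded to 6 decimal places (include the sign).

-0.516398  (= −√(4/15))

√[4·2!0!3!/6! · 1!1!1!4!0!3!] = √(48/5)
  +(−1)^1/∏(1,1,0,0,0,3)! = -1/6  (running -1/6)
⟨..|..⟩ = √(48/5)·(-1/6) = -0.516398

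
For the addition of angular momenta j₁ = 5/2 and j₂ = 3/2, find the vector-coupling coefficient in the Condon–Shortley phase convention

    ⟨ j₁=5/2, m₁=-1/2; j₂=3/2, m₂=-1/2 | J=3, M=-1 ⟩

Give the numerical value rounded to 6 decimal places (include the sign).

triangle: 1!×4!×2!/8! = 48/40320
(j±m)!: 2!×3!×1!×2!×2!×4! = 1152
prefactor² = (2J+1)×Δ×N² = 48/5
  k=0: +1/(0!×1!×3!×1!×1!×1!) = 1/6
  k=1: −1/(1!×0!×2!×0!×2!×2!) = -1/8
Σ = 1/24  ⇒  CG² = 48/5×1/24² = 1/60
CG = +√(1/60) = +0.129099

+0.129099  (= +√(1/60))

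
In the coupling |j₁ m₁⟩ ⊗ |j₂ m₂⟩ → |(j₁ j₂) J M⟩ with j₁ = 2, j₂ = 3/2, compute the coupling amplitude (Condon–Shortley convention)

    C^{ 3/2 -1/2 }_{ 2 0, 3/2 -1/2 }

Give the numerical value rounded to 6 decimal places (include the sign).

−√(1/5) = -0.447214

√[4·2!2!1!/6! · 2!2!1!2!1!2!] = √(16/45)
  +(−1)^0/∏(0,2,2,1,0,0)! = 1/4  (running 1/4)
  +(−1)^1/∏(1,1,1,0,1,1)! = -1  (running -3/4)
⟨..|..⟩ = √(16/45)·(-3/4) = -0.447214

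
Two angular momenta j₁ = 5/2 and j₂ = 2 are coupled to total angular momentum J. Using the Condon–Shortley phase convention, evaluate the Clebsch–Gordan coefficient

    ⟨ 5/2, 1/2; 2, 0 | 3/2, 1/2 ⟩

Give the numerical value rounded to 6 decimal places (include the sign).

-0.239046

√[4·3!2!1!/7! · 3!2!2!2!2!1!] = √(32/35)
  +(−1)^1/∏(1,2,1,1,1,0)! = -1/2  (running -1/2)
  +(−1)^2/∏(2,1,0,0,2,1)! = 1/4  (running -1/4)
⟨..|..⟩ = √(32/35)·(-1/4) = -0.239046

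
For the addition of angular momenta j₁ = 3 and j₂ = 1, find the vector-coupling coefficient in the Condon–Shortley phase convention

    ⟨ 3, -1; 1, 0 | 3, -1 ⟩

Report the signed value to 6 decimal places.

triangle: 1!*5!*1!/8! = 120/40320
(j±m)!: 2!*4!*1!*1!*2!*4! = 2304
prefactor² = (2J+1)*Δ*N² = 48
  k=0: +1/(0!*1!*4!*1!*1!*0!) = 1/24
  k=1: −1/(1!*0!*3!*0!*2!*1!) = -1/12
Σ = -1/24  ⇒  CG² = 48*(-1/24)² = 1/12
CG = −√(1/12) = -0.288675

−√(1/12) = -0.288675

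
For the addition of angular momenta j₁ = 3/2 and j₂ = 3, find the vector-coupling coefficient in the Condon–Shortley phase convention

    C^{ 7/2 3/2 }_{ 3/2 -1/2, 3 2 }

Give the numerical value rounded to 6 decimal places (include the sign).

j₁+j₂−J=1  J+j₁−j₂=2  J−j₁+j₂=5  j₁+j₂+J+1=9
(j₁±m₁, j₂±m₂, J±M) = (1,2,5,1,5,2)
P² = 6400/21
sum k=0..1:
  [0] +1/240 = 1/240
  [1] −1/24 = -1/24
S = -3/80
C² = P²·S² = 3/7 ; C = -0.654654

-0.654654  (= −√(3/7))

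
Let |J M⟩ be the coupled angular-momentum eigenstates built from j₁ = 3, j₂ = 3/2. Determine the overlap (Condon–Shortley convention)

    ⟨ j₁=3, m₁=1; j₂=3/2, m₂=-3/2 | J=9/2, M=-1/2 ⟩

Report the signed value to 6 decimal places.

+0.345033  (= +√(5/42))

j₁+j₂−J=0  J+j₁−j₂=6  J−j₁+j₂=3  j₁+j₂+J+1=10
(j₁±m₁, j₂±m₂, J±M) = (4,2,0,3,4,5)
P² = 69120/7
sum k=0..0:
  [0] +1/288 = 1/288
S = 1/288
C² = P²·S² = 5/42 ; C = +0.345033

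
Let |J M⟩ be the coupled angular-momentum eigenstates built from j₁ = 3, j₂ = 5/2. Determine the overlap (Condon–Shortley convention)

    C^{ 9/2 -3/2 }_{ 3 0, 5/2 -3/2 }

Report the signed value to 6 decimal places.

+0.540562  (= +√(45/154))

j₁+j₂−J=1  J+j₁−j₂=5  J−j₁+j₂=4  j₁+j₂+J+1=11
(j₁±m₁, j₂±m₂, J±M) = (3,3,1,4,3,6)
P² = 207360/77
sum k=0..1:
  [0] +1/72 = 1/72
  [1] −1/288 = -1/288
S = 1/96
C² = P²·S² = 45/154 ; C = +0.540562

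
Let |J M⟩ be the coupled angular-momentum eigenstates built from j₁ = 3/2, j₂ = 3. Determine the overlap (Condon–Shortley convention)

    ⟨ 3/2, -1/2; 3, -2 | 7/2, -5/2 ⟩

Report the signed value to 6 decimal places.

+√(1/7) ≈ +0.377964

√[8·1!2!5!/9! · 1!2!1!5!1!6!] = √(6400/7)
  +(−1)^0/∏(0,1,2,1,0,4)! = 1/48  (running 1/48)
  +(−1)^1/∏(1,0,1,0,1,5)! = -1/120  (running 1/80)
⟨..|..⟩ = √(6400/7)·(1/80) = +0.377964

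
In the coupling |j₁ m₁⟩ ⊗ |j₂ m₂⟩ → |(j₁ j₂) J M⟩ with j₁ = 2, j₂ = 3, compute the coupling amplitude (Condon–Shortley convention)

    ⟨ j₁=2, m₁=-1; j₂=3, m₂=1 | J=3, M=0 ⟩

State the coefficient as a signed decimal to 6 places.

j₁+j₂−J=2  J+j₁−j₂=2  J−j₁+j₂=4  j₁+j₂+J+1=9
(j₁±m₁, j₂±m₂, J±M) = (1,3,4,2,3,3)
P² = 96/5
sum k=1..2:
  [1] −1/12 = -1/12
  [2] +1/8 = 1/8
S = 1/24
C² = P²·S² = 1/30 ; C = +0.182574

+√(1/30) = +0.182574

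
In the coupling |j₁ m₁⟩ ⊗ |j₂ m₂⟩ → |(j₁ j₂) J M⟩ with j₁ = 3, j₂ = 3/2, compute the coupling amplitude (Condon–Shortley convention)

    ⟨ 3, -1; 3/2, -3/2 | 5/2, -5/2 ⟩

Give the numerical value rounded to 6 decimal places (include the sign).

triangle: 2!×4!×1!/8! = 48/40320
(j±m)!: 2!×4!×0!×3!×0!×5! = 34560
prefactor² = (2J+1)×Δ×N² = 1728/7
  k=0: +1/(0!×2!×4!×0!×0!×1!) = 1/48
Σ = 1/48  ⇒  CG² = 1728/7×1/48² = 3/28
CG = +√(3/28) = +0.327327

+√(3/28) = +0.327327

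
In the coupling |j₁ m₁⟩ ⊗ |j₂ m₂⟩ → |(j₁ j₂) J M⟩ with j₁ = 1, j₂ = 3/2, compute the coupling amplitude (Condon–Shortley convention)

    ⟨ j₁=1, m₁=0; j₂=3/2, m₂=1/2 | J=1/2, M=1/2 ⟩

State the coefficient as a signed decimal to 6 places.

√[2·2!0!1!/4! · 1!1!2!1!1!0!] = √(1/3)
  +(−1)^1/∏(1,1,0,1,0,0)! = -1  (running -1)
⟨..|..⟩ = √(1/3)·(-1) = -0.577350

−√(1/3) = -0.577350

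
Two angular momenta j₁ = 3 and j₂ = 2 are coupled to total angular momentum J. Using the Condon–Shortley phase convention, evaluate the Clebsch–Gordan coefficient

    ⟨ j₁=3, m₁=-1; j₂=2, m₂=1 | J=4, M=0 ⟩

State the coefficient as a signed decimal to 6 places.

-0.597614

triangle: 1!·5!·3!/10! = 720/3628800
(j±m)!: 2!·4!·3!·1!·4!·4! = 165888
prefactor² = (2J+1)·Δ·N² = 10368/35
  k=0: +1/(0!·1!·4!·3!·1!·0!) = 1/144
  k=1: −1/(1!·0!·3!·2!·2!·1!) = -1/24
Σ = -5/144  ⇒  CG² = 10368/35·(-5/144)² = 5/14
CG = −√(5/14) = -0.597614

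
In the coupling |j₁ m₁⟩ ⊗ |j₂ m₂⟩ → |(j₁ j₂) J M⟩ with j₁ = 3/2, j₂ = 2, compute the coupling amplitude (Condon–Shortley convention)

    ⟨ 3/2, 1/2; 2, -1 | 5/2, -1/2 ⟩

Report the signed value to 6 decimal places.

triangle: 1!·2!·3!/7! = 12/5040
(j±m)!: 2!·1!·1!·3!·2!·3! = 144
prefactor² = (2J+1)·Δ·N² = 72/35
  k=0: +1/(0!·1!·1!·1!·1!·2!) = 1/2
  k=1: −1/(1!·0!·0!·0!·2!·3!) = -1/12
Σ = 5/12  ⇒  CG² = 72/35·5/12² = 5/14
CG = +√(5/14) = +0.597614

+√(5/14) ≈ +0.597614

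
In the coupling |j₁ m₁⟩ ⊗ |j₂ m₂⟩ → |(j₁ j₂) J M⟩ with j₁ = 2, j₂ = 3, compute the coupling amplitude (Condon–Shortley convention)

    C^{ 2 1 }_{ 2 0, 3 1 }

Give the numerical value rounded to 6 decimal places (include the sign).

+0.377964  (= +√(1/7))

triangle: 3!·1!·3!/8! = 36/40320
(j±m)!: 2!·2!·4!·2!·3!·1! = 1152
prefactor² = (2J+1)·Δ·N² = 36/7
  k=1: −1/(1!·2!·1!·3!·0!·0!) = -1/12
  k=2: +1/(2!·1!·0!·2!·1!·1!) = 1/4
Σ = 1/6  ⇒  CG² = 36/7·1/6² = 1/7
CG = +√(1/7) = +0.377964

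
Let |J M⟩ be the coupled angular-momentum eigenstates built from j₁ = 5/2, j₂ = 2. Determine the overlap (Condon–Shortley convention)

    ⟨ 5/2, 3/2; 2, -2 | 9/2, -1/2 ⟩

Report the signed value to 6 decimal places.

j₁+j₂−J=0  J+j₁−j₂=5  J−j₁+j₂=4  j₁+j₂+J+1=10
(j₁±m₁, j₂±m₂, J±M) = (4,1,0,4,4,5)
P² = 92160/7
sum k=0..0:
  [0] +1/576 = 1/576
S = 1/576
C² = P²·S² = 5/126 ; C = +0.199205

+0.199205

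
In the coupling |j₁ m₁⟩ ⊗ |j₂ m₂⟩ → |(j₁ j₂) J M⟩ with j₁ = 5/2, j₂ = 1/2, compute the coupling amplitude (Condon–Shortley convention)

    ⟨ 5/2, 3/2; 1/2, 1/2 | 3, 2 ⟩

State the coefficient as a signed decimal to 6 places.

+√(5/6) = +0.912871

√[7·0!5!1!/7! · 4!1!1!0!5!1!] = √(480)
  +(−1)^0/∏(0,0,1,1,4,0)! = 1/24  (running 1/24)
⟨..|..⟩ = √(480)·(1/24) = +0.912871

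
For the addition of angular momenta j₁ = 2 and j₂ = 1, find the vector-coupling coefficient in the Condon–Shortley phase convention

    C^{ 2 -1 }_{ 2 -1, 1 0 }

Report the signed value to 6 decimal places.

j₁+j₂−J=1  J+j₁−j₂=3  J−j₁+j₂=1  j₁+j₂+J+1=6
(j₁±m₁, j₂±m₂, J±M) = (1,3,1,1,1,3)
P² = 3/2
sum k=0..1:
  [0] +1/6 = 1/6
  [1] −1/2 = -1/2
S = -1/3
C² = P²·S² = 1/6 ; C = -0.408248

−√(1/6) = -0.408248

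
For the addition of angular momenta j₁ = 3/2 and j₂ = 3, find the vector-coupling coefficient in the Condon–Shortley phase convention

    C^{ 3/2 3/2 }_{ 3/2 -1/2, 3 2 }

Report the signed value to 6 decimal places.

√[4·3!0!3!/7! · 1!2!5!1!3!0!] = √(288/7)
  +(−1)^2/∏(2,1,0,3,0,0)! = 1/12  (running 1/12)
⟨..|..⟩ = √(288/7)·(1/12) = +0.534522

+√(2/7) = +0.534522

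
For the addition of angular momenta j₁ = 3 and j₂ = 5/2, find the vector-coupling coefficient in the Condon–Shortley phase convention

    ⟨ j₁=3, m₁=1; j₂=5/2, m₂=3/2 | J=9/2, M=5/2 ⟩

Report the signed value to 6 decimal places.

j₁+j₂−J=1  J+j₁−j₂=5  J−j₁+j₂=4  j₁+j₂+J+1=11
(j₁±m₁, j₂±m₂, J±M) = (4,2,4,1,7,2)
P² = 92160/11
sum k=0..1:
  [0] +1/288 = 1/288
  [1] −1/144 = -1/144
S = -1/288
C² = P²·S² = 10/99 ; C = -0.317821

-0.317821  (= −√(10/99))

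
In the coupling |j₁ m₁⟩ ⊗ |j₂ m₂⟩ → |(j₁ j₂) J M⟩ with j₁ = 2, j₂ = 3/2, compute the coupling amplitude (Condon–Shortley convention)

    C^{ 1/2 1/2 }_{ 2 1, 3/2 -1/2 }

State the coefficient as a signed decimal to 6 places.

√[2·3!1!0!/5! · 3!1!1!2!1!0!] = √(6/5)
  +(−1)^1/∏(1,2,0,0,1,0)! = -1/2  (running -1/2)
⟨..|..⟩ = √(6/5)·(-1/2) = -0.547723

-0.547723  (= −√(3/10))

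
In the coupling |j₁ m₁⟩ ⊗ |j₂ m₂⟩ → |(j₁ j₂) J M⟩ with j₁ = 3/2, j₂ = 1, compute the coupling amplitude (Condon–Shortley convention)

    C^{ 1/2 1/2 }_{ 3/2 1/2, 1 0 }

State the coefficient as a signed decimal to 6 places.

-0.577350  (= −√(1/3))

√[2·2!1!0!/4! · 2!1!1!1!1!0!] = √(1/3)
  +(−1)^1/∏(1,1,0,0,1,0)! = -1  (running -1)
⟨..|..⟩ = √(1/3)·(-1) = -0.577350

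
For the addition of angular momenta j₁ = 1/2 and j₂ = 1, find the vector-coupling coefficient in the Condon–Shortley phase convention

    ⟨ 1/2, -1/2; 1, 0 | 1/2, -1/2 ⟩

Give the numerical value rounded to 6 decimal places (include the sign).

-0.577350  (= −√(1/3))

√[2·1!0!1!/3! · 0!1!1!1!0!1!] = √(1/3)
  +(−1)^1/∏(1,0,0,0,0,1)! = -1  (running -1)
⟨..|..⟩ = √(1/3)·(-1) = -0.577350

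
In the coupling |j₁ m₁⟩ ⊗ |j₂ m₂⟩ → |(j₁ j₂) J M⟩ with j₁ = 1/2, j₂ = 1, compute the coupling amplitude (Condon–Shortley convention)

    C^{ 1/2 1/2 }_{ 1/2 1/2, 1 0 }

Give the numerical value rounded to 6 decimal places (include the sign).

+0.577350

triangle: 1!·0!·1!/3! = 1/6
(j±m)!: 1!·0!·1!·1!·1!·0! = 1
prefactor² = (2J+1)·Δ·N² = 1/3
  k=0: +1/(0!·1!·0!·1!·0!·0!) = 1
Σ = 1  ⇒  CG² = 1/3·1² = 1/3
CG = +√(1/3) = +0.577350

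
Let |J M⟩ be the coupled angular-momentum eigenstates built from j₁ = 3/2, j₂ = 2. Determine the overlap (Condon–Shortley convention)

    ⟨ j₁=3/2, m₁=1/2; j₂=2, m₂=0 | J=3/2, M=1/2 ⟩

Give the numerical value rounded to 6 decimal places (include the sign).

-0.447214

√[4·2!1!2!/6! · 2!1!2!2!2!1!] = √(16/45)
  +(−1)^0/∏(0,2,1,2,0,0)! = 1/4  (running 1/4)
  +(−1)^1/∏(1,1,0,1,1,1)! = -1  (running -3/4)
⟨..|..⟩ = √(16/45)·(-3/4) = -0.447214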